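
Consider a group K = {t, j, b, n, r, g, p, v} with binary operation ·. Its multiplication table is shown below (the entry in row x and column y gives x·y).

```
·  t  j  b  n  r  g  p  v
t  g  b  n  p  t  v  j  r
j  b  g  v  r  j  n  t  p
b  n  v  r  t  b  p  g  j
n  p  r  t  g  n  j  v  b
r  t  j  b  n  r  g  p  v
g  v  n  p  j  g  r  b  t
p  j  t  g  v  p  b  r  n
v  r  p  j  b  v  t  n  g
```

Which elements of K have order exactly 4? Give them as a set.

{j, n, t, v}

Identity is r. Compute the order of each non-identity element by repeated multiplication:
  t: t → g → v → r  (order 4)
  j: j → g → n → r  (order 4)
  b: b → r  (order 2)
  n: n → g → j → r  (order 4)
  g: g → r  (order 2)
  p: p → r  (order 2)
  v: v → g → t → r  (order 4)
Elements of order 4: {j, n, t, v}.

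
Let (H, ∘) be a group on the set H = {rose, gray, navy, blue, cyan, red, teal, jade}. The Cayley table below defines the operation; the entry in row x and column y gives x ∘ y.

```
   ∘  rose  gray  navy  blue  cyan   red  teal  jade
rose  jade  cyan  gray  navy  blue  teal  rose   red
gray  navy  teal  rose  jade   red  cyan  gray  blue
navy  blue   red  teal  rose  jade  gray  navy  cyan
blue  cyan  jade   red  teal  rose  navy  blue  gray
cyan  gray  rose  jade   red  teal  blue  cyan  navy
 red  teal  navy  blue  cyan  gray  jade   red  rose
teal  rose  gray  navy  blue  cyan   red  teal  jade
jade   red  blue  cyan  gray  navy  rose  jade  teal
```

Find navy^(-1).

navy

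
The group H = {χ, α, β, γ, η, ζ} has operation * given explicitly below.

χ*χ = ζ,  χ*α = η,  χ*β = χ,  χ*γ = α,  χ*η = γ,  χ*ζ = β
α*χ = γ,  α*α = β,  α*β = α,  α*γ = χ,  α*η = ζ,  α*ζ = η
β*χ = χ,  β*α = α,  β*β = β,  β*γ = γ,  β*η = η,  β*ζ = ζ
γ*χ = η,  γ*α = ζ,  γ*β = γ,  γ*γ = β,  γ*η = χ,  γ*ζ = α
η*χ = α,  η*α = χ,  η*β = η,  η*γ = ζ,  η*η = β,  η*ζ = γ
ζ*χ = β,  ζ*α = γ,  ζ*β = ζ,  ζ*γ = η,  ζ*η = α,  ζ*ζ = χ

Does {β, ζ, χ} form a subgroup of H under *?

{β, ζ, χ} contains the identity β.
Checking products: every product of two elements of {β, ζ, χ} (read from the table) lies in {β, ζ, χ}, so the set is closed.
In a finite group, a nonempty closed subset is a subgroup. So {β, ζ, χ} ≤ H.

Yes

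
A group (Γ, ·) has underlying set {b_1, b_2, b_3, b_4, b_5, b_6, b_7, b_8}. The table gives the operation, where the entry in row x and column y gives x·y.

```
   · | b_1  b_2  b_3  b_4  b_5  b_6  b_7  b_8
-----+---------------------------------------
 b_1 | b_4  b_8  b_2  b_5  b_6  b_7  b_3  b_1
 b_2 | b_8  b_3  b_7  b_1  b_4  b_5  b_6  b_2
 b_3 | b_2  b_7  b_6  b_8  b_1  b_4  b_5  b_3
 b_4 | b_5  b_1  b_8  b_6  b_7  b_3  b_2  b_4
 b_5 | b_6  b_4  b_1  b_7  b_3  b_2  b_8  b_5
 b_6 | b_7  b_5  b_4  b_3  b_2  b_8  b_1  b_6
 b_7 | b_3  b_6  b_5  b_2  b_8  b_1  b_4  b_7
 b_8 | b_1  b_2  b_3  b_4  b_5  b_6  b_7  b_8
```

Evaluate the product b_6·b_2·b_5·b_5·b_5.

b_6·b_2 = b_5
b_5·b_5 = b_3
b_3·b_5 = b_1
b_1·b_5 = b_6
(Structurally, Γ here is isomorphic to the cyclic group Z_8.)

b_6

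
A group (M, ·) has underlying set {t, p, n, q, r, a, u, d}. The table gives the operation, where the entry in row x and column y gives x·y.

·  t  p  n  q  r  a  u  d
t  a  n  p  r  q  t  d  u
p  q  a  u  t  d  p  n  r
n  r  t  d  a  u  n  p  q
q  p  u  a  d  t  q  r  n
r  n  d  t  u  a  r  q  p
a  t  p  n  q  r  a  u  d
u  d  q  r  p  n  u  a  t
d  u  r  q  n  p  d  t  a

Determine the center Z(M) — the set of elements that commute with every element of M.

{a, d}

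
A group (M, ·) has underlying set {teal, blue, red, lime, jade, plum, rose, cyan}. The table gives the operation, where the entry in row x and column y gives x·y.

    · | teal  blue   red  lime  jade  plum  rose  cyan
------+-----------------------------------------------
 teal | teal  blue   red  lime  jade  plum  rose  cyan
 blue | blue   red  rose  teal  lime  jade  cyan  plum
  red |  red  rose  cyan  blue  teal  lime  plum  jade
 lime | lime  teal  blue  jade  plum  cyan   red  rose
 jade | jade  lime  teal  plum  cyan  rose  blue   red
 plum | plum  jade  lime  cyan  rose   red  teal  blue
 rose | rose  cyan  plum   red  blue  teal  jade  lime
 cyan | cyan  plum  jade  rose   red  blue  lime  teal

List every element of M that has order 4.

Identity is teal. Compute the order of each non-identity element by repeated multiplication:
  blue: blue → red → rose → cyan → plum → jade → lime → teal  (order 8)
  red: red → cyan → jade → teal  (order 4)
  lime: lime → jade → plum → cyan → rose → red → blue → teal  (order 8)
  jade: jade → cyan → red → teal  (order 4)
  plum: plum → red → lime → cyan → blue → jade → rose → teal  (order 8)
  rose: rose → jade → blue → cyan → lime → red → plum → teal  (order 8)
  cyan: cyan → teal  (order 2)
Elements of order 4: {jade, red}.

{jade, red}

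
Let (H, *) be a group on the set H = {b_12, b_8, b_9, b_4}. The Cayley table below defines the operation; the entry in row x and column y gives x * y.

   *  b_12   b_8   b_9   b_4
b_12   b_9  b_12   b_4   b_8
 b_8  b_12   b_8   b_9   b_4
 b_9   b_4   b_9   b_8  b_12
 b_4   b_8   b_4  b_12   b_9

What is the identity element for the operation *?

b_8

The identity e satisfies e * x = x for all x, so its row in the table reproduces the column headers.
Row b_8 reads: b_12, b_8, b_9, b_4 — exactly the header order. So b_8 is the identity.
(Structurally, H here is isomorphic to the cyclic group Z_4.)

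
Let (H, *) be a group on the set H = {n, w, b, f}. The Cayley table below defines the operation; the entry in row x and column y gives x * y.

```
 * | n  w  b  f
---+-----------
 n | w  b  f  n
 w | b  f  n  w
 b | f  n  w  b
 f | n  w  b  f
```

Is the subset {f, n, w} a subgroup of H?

n * w = b, which is not in {f, n, w}.
The subset is not closed under *, so it is not a subgroup.
(Structurally, H here is isomorphic to the cyclic group Z_4.)

No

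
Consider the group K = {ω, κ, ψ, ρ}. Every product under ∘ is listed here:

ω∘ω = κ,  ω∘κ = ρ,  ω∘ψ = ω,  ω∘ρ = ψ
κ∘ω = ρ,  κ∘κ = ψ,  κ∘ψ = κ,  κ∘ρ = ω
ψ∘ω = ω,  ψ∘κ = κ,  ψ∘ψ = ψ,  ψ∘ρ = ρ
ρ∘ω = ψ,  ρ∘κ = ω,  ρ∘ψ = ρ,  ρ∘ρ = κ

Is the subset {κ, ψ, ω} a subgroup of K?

No

ω ∘ κ = ρ, which is not in {κ, ψ, ω}.
The subset is not closed under ∘, so it is not a subgroup.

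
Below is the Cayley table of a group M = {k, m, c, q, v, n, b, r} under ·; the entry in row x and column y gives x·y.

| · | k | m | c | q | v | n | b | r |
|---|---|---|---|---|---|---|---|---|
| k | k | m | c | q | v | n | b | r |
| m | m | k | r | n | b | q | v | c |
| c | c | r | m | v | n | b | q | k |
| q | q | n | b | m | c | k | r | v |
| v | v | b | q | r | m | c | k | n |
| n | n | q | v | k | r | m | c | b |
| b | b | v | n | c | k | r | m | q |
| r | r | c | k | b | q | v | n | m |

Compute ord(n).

The identity element is k (its row matches the header).
n^1 = n
n^2 = n·n = m
n^3 = m·n = q
n^4 = q·n = k
The first power of n equal to the identity is n^4, so ord(n) = 4.

4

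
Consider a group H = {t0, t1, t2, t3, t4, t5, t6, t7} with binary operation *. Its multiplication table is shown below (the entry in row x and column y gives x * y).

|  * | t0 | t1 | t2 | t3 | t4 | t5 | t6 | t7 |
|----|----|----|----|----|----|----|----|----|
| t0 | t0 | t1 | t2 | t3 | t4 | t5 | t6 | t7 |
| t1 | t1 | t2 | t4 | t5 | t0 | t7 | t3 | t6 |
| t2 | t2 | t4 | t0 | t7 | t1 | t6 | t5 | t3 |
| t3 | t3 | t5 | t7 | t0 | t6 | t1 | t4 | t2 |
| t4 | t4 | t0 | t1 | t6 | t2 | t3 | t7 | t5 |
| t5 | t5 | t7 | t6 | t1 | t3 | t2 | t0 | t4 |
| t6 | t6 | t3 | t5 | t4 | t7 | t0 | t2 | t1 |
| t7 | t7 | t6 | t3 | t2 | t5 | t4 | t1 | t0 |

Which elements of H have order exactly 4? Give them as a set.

Identity is t0. Compute the order of each non-identity element by repeated multiplication:
  t1: t1 → t2 → t4 → t0  (order 4)
  t2: t2 → t0  (order 2)
  t3: t3 → t0  (order 2)
  t4: t4 → t2 → t1 → t0  (order 4)
  t5: t5 → t2 → t6 → t0  (order 4)
  t6: t6 → t2 → t5 → t0  (order 4)
  t7: t7 → t0  (order 2)
Elements of order 4: {t1, t4, t5, t6}.

{t1, t4, t5, t6}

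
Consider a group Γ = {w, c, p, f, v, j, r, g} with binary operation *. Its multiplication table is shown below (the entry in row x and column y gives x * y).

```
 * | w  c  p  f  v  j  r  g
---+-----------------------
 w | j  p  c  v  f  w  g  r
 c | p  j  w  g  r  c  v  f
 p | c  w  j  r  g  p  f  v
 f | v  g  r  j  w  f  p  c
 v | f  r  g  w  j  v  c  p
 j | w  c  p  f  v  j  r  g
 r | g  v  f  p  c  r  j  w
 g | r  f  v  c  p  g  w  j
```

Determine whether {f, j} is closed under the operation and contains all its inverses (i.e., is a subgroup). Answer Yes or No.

{f, j} contains the identity j.
Checking products: every product of two elements of {f, j} (read from the table) lies in {f, j}, so the set is closed.
In a finite group, a nonempty closed subset is a subgroup. So {f, j} ≤ Γ.

Yes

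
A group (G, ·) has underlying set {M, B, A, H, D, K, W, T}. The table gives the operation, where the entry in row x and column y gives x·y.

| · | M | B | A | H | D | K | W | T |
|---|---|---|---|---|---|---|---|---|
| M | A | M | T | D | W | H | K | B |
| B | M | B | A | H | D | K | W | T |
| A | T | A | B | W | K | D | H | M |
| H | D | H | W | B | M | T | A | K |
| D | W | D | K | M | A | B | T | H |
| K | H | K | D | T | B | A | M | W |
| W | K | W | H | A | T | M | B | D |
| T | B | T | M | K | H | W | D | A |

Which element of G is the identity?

The identity e satisfies e·x = x for all x, so its row in the table reproduces the column headers.
Row B reads: M, B, A, H, D, K, W, T — exactly the header order. So B is the identity.
(Structurally, G here is isomorphic to Z_2 x Z_4.)

B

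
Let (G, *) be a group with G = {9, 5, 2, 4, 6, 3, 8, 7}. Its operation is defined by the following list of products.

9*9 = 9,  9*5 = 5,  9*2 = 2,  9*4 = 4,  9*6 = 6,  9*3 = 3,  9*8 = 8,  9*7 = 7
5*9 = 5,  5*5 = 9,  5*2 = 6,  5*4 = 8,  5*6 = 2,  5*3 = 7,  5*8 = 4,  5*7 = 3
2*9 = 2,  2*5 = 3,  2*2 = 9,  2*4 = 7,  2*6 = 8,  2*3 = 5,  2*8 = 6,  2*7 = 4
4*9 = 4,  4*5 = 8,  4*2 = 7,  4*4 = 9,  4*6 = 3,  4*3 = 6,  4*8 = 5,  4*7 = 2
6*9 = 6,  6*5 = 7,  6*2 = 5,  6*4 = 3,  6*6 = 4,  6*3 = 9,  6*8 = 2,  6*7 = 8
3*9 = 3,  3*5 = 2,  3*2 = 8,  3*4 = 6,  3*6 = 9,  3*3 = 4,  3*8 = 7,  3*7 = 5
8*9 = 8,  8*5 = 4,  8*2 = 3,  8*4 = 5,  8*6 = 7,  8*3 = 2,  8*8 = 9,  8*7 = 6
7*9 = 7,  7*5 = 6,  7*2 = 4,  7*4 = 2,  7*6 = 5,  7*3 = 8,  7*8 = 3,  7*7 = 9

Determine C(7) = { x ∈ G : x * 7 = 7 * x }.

{2, 4, 7, 9}

Compare row 7 with column 7 entry by entry.
4 * 7 = 2 = 7 * 4, so 4 commutes with 7.
3 * 7 = 5 but 7 * 3 = 8, so 3 does not.
Collecting the elements that commute with 7: C(7) = {2, 4, 7, 9}.
(Structurally, G here is isomorphic to the dihedral group D_4.)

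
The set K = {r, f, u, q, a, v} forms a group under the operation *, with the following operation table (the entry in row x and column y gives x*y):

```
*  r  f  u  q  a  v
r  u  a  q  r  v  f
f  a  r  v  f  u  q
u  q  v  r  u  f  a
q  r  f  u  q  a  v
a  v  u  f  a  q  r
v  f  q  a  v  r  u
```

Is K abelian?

Check whether the table is symmetric across its main diagonal.
Every entry (row x, col y) equals the entry (row y, col x), so K is abelian.
(In fact K ≅ the cyclic group Z_6.)

Yes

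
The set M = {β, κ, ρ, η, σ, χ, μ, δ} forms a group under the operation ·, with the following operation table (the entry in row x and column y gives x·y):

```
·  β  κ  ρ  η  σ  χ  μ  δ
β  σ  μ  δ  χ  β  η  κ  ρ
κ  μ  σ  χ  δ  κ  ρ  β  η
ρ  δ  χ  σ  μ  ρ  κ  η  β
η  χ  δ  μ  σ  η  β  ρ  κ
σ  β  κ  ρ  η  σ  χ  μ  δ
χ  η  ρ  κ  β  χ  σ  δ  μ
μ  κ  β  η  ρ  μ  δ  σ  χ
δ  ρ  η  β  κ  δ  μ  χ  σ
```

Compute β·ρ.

Read row β, column ρ: β·ρ = δ.

δ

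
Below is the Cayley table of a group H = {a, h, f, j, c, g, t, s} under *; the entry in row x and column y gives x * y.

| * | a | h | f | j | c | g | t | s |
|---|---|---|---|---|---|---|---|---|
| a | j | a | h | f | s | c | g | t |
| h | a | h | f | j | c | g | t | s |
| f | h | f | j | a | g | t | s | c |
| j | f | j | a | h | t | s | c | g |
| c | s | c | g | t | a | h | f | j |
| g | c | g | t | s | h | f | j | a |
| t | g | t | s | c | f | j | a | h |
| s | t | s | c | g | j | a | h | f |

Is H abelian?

Check whether the table is symmetric across its main diagonal.
Every entry (row x, col y) equals the entry (row y, col x), so H is abelian.

Yes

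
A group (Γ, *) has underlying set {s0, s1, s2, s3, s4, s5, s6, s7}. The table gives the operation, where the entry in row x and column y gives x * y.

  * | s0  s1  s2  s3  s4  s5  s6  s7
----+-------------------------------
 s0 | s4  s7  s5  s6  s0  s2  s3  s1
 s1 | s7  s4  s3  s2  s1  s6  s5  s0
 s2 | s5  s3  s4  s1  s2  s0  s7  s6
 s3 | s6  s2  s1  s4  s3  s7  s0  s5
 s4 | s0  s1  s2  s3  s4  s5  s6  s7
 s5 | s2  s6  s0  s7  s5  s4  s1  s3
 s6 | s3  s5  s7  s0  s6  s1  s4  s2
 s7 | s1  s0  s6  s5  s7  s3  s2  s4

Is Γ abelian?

Yes

Check whether the table is symmetric across its main diagonal.
Every entry (row x, col y) equals the entry (row y, col x), so Γ is abelian.
(In fact Γ ≅ the elementary abelian group (Z_2)^3.)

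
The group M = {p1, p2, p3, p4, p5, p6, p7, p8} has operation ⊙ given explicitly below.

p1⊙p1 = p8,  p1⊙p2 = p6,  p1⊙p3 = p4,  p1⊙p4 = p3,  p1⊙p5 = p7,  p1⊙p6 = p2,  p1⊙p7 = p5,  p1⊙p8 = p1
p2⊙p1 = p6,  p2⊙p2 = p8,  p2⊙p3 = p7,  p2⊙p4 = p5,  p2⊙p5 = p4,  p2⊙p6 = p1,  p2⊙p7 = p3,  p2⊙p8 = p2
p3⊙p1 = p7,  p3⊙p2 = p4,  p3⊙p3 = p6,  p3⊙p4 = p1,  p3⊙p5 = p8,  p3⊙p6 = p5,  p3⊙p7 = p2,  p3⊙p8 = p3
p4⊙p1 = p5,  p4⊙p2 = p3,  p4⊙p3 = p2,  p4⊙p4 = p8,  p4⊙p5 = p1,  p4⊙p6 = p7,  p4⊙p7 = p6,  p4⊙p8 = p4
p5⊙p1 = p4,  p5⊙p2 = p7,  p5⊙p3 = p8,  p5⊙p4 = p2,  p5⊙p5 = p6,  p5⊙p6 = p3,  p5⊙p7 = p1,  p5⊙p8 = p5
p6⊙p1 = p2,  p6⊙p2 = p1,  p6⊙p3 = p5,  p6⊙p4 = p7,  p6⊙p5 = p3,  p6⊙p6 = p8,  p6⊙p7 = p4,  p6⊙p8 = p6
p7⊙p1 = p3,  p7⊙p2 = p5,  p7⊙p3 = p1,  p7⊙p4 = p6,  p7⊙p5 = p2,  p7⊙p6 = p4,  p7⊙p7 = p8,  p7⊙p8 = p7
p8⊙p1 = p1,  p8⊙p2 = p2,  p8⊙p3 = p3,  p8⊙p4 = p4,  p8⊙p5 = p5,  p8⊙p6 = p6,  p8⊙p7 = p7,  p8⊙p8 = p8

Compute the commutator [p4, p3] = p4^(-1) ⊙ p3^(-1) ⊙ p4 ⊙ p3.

Identity is p8; from the table p4^(-1) = p4 and p3^(-1) = p5.
p4 ⊙ p5 = p1
p1 ⊙ p4 = p3
p3 ⊙ p3 = p6

p6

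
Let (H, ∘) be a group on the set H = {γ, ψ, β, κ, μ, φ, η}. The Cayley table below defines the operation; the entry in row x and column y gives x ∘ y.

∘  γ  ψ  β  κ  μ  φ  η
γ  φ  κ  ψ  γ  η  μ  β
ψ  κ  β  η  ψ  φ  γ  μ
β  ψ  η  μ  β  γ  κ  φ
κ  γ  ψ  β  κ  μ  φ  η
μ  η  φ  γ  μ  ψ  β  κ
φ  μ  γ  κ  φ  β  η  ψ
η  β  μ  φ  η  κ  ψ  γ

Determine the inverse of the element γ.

ψ

First locate the identity: row κ matches the header, so κ is the identity.
Scan row γ for κ: γ ∘ ψ = κ. Hence γ^(-1) = ψ.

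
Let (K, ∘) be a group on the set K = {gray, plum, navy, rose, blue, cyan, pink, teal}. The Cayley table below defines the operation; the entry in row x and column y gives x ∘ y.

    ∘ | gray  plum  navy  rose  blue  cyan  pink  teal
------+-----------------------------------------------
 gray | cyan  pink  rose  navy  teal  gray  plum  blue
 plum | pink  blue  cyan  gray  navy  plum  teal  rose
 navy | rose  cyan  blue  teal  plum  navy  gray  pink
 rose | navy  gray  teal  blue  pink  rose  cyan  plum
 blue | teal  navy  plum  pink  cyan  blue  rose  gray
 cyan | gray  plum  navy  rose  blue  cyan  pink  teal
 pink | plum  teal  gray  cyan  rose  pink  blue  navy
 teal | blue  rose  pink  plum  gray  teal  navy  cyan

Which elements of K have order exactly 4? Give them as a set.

{navy, pink, plum, rose}

Identity is cyan. Compute the order of each non-identity element by repeated multiplication:
  gray: gray → cyan  (order 2)
  plum: plum → blue → navy → cyan  (order 4)
  navy: navy → blue → plum → cyan  (order 4)
  rose: rose → blue → pink → cyan  (order 4)
  blue: blue → cyan  (order 2)
  pink: pink → blue → rose → cyan  (order 4)
  teal: teal → cyan  (order 2)
Elements of order 4: {navy, pink, plum, rose}.
(Structurally, K here is isomorphic to Z_2 x Z_4.)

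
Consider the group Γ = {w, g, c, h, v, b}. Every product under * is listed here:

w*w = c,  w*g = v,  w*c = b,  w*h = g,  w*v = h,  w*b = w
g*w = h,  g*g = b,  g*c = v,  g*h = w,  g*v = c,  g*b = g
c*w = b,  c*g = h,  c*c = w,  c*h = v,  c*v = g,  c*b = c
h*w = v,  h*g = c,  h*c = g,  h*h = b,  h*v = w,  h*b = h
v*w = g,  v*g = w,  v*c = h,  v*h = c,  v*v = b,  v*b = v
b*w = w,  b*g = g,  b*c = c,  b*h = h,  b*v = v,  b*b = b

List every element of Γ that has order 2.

Identity is b. Compute the order of each non-identity element by repeated multiplication:
  w: w → c → b  (order 3)
  g: g → b  (order 2)
  c: c → w → b  (order 3)
  h: h → b  (order 2)
  v: v → b  (order 2)
Elements of order 2: {g, h, v}.

{g, h, v}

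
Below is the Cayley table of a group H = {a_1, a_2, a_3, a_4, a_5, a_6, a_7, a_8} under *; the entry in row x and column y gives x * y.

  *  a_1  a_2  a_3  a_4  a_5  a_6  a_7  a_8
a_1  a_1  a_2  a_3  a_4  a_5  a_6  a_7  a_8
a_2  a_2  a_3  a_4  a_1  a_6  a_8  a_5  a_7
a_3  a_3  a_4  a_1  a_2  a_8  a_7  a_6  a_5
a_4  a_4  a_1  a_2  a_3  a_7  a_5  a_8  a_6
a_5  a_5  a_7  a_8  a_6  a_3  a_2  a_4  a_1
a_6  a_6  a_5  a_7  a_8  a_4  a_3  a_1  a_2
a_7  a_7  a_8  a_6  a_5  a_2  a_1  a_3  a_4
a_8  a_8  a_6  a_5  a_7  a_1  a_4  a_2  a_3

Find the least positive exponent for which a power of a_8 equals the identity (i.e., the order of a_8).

The identity element is a_1 (its row matches the header).
a_8^1 = a_8
a_8^2 = a_8 * a_8 = a_3
a_8^3 = a_3 * a_8 = a_5
a_8^4 = a_5 * a_8 = a_1
The first power of a_8 equal to the identity is a_8^4, so ord(a_8) = 4.

4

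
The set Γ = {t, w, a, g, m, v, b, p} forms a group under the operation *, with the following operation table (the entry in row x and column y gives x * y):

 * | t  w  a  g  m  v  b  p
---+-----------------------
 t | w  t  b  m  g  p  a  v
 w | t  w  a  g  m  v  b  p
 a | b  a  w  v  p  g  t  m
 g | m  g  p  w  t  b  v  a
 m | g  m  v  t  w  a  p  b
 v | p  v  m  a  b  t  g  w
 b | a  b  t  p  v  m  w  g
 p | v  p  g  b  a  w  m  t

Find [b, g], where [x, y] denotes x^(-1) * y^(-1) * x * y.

Identity is w; from the table b^(-1) = b and g^(-1) = g.
b * g = p
p * b = m
m * g = t

t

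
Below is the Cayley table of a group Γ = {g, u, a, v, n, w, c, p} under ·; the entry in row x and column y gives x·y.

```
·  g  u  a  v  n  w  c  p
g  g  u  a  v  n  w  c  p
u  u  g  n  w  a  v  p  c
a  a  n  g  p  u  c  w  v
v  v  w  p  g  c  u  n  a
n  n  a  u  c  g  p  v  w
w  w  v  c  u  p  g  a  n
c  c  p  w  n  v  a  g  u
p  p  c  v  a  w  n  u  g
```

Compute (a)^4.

g

a^1 = a
a^2 = a·a = g
a^3 = g·a = a
a^4 = a·a = g
(Structurally, Γ here is isomorphic to the elementary abelian group (Z_2)^3.)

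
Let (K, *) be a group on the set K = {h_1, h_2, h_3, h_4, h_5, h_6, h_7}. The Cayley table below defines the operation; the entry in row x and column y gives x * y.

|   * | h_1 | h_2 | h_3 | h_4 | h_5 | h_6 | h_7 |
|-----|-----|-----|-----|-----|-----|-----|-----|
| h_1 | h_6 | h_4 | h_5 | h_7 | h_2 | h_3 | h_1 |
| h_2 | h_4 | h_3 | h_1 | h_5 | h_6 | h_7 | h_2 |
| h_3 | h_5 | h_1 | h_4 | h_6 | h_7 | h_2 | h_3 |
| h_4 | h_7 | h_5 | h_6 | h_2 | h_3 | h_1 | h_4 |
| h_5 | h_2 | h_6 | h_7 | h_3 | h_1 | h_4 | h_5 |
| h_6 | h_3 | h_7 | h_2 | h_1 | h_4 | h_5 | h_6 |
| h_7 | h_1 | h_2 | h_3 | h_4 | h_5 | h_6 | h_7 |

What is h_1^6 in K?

h_1^1 = h_1
h_1^2 = h_1 * h_1 = h_6
h_1^3 = h_6 * h_1 = h_3
h_1^4 = h_3 * h_1 = h_5
h_1^5 = h_5 * h_1 = h_2
h_1^6 = h_2 * h_1 = h_4
(Structurally, K here is isomorphic to the cyclic group Z_7.)

h_4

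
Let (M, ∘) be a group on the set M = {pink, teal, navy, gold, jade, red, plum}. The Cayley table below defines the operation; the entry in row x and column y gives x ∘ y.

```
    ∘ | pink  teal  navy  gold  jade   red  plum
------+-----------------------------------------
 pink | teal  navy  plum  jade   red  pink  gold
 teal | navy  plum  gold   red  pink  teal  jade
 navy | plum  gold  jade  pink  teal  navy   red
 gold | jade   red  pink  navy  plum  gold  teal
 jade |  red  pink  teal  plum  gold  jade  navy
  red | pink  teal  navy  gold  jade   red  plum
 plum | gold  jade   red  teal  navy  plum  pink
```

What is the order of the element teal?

7

The identity element is red (its row matches the header).
teal^1 = teal
teal^2 = teal ∘ teal = plum
teal^3 = plum ∘ teal = jade
teal^4 = jade ∘ teal = pink
teal^5 = pink ∘ teal = navy
teal^6 = navy ∘ teal = gold
teal^7 = gold ∘ teal = red
The first power of teal equal to the identity is teal^7, so ord(teal) = 7.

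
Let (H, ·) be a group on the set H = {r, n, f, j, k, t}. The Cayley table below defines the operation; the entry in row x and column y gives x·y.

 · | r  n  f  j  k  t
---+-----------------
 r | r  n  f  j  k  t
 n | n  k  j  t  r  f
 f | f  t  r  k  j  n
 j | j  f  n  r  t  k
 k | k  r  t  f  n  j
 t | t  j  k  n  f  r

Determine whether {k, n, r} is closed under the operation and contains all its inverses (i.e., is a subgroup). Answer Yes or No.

{k, n, r} contains the identity r.
Checking products: every product of two elements of {k, n, r} (read from the table) lies in {k, n, r}, so the set is closed.
In a finite group, a nonempty closed subset is a subgroup. So {k, n, r} ≤ H.

Yes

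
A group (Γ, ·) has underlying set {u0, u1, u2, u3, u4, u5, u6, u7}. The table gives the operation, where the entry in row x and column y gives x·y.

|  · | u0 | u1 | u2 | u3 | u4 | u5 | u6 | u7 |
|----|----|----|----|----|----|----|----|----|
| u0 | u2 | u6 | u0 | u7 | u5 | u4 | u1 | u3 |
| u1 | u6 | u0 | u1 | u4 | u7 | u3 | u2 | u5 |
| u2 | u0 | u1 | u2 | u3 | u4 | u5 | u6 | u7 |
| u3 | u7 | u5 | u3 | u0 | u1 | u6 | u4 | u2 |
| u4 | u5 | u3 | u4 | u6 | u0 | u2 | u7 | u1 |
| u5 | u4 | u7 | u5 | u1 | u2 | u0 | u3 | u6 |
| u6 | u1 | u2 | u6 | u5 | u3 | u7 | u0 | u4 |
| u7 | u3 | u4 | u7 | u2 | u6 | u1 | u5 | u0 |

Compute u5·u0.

u4

Read row u5, column u0: u5·u0 = u4.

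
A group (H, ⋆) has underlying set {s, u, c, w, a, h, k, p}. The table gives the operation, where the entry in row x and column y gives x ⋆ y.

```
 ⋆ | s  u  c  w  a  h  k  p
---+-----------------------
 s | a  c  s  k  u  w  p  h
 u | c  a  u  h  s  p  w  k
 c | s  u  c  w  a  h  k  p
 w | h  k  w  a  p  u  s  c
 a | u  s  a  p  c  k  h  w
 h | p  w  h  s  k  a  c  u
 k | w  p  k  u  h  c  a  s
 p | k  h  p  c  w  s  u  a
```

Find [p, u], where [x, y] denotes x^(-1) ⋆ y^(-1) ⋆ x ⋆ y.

Identity is c; from the table p^(-1) = w and u^(-1) = s.
w ⋆ s = h
h ⋆ p = u
u ⋆ u = a

a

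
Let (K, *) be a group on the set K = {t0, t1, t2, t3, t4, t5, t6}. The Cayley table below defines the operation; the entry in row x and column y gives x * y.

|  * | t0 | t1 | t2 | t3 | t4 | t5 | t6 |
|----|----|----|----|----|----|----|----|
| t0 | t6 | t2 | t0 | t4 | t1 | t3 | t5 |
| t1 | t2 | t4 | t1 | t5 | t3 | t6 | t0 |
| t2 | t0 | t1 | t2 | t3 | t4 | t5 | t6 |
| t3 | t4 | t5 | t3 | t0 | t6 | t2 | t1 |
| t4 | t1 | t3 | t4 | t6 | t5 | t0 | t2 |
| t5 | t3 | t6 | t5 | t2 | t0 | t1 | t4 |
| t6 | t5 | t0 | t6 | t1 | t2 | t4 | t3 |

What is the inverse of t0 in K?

First locate the identity: row t2 matches the header, so t2 is the identity.
Scan row t0 for t2: t0 * t1 = t2. Hence t0^(-1) = t1.

t1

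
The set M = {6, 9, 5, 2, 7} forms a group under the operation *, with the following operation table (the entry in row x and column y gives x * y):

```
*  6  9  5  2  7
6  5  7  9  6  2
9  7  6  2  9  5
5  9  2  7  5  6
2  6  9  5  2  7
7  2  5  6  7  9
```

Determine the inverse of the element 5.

First locate the identity: row 2 matches the header, so 2 is the identity.
Scan row 5 for 2: 5 * 9 = 2. Hence 5^(-1) = 9.

9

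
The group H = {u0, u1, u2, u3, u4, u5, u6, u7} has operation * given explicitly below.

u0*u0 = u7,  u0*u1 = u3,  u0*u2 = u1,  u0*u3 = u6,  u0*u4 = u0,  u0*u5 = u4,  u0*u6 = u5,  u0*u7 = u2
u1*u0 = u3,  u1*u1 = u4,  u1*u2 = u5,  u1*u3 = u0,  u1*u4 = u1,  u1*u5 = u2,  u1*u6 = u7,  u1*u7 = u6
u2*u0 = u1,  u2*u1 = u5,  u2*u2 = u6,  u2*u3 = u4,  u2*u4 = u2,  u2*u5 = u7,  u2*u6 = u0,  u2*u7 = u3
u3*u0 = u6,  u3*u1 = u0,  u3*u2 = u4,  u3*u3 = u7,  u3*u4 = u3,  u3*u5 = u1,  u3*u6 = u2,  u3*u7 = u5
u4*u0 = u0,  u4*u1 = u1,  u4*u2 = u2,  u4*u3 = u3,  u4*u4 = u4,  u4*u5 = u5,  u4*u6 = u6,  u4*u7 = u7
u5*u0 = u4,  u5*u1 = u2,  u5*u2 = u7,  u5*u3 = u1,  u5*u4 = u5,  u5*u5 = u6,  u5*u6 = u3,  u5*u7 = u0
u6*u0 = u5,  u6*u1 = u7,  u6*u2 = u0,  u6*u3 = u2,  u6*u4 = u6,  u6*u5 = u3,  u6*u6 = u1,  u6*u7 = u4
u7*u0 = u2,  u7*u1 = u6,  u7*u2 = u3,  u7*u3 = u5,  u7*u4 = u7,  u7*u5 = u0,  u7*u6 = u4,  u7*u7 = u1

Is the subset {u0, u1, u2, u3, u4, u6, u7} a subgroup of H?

No

u3*u7 = u5, which is not in {u0, u1, u2, u3, u4, u6, u7}.
The subset is not closed under *, so it is not a subgroup.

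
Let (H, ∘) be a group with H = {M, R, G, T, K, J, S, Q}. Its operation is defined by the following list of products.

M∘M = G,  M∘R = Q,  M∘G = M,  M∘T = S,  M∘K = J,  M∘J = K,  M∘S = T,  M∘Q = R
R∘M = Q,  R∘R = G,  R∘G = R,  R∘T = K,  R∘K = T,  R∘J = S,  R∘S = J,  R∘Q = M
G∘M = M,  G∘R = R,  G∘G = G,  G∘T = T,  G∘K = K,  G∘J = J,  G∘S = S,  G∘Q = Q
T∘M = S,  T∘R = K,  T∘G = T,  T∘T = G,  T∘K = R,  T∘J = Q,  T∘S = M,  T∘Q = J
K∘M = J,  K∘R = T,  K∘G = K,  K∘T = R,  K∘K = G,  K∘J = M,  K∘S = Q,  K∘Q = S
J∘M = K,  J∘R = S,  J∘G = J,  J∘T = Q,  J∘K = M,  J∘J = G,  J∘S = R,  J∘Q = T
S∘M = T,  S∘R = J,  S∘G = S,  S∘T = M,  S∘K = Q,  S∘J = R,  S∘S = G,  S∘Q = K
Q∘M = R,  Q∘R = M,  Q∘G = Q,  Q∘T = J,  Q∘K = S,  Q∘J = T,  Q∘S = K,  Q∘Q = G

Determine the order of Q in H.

The identity element is G (its row matches the header).
Q^1 = Q
Q^2 = Q ∘ Q = G
The first power of Q equal to the identity is Q^2, so ord(Q) = 2.

2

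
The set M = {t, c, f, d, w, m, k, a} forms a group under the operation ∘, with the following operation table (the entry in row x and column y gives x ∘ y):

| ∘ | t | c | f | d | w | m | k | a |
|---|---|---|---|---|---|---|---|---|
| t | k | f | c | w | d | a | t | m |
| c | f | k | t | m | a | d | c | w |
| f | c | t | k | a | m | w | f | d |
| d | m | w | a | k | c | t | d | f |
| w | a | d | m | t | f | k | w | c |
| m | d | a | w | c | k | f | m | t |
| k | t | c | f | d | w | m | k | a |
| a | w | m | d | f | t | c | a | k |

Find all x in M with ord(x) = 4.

Identity is k. Compute the order of each non-identity element by repeated multiplication:
  t: t → k  (order 2)
  c: c → k  (order 2)
  f: f → k  (order 2)
  d: d → k  (order 2)
  w: w → f → m → k  (order 4)
  m: m → f → w → k  (order 4)
  a: a → k  (order 2)
Elements of order 4: {m, w}.
(Structurally, M here is isomorphic to the dihedral group D_4.)

{m, w}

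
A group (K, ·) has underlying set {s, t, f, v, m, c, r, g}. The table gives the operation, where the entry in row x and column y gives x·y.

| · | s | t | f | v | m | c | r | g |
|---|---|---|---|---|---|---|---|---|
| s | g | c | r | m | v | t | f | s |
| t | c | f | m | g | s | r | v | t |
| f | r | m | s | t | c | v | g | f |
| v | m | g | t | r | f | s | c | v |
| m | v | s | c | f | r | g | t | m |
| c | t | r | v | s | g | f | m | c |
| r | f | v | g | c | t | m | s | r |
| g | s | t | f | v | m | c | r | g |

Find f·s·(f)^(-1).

s

The identity is g. In row f, the entry g sits in column r, so f^(-1) = r.
f·s = r
r·r = s
(Structurally, K here is isomorphic to the cyclic group Z_8.)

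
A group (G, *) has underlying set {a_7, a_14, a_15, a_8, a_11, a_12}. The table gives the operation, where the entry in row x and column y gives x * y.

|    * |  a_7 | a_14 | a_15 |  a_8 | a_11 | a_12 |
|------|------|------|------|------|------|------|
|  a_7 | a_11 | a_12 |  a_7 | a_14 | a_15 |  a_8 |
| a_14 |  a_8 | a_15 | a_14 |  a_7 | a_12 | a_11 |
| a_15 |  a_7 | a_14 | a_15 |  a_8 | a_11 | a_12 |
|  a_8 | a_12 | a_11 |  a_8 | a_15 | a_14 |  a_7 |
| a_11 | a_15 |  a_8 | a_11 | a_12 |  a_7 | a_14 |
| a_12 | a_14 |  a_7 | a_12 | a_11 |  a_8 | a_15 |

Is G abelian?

No

a_7 * a_8 = a_14 but a_8 * a_7 = a_12.
Since a_7 and a_8 do not commute, G is not abelian.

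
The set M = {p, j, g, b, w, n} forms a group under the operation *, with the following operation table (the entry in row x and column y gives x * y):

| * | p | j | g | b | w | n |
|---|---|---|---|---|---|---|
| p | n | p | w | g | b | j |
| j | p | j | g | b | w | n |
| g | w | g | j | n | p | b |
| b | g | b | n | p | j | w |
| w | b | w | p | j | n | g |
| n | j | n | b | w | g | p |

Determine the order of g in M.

The identity element is j (its row matches the header).
g^1 = g
g^2 = g * g = j
The first power of g equal to the identity is g^2, so ord(g) = 2.

2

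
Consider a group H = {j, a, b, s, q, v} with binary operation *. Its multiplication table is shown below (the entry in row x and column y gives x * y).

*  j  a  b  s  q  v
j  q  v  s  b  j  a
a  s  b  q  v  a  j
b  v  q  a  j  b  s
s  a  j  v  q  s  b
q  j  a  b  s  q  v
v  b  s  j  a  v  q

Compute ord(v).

The identity element is q (its row matches the header).
v^1 = v
v^2 = v * v = q
The first power of v equal to the identity is v^2, so ord(v) = 2.

2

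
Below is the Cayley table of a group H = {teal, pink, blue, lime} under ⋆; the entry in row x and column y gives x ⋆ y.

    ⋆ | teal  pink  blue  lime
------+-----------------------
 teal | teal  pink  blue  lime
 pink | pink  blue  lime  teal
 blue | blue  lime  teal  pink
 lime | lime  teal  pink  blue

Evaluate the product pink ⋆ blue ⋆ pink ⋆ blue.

blue

pink ⋆ blue = lime
lime ⋆ pink = teal
teal ⋆ blue = blue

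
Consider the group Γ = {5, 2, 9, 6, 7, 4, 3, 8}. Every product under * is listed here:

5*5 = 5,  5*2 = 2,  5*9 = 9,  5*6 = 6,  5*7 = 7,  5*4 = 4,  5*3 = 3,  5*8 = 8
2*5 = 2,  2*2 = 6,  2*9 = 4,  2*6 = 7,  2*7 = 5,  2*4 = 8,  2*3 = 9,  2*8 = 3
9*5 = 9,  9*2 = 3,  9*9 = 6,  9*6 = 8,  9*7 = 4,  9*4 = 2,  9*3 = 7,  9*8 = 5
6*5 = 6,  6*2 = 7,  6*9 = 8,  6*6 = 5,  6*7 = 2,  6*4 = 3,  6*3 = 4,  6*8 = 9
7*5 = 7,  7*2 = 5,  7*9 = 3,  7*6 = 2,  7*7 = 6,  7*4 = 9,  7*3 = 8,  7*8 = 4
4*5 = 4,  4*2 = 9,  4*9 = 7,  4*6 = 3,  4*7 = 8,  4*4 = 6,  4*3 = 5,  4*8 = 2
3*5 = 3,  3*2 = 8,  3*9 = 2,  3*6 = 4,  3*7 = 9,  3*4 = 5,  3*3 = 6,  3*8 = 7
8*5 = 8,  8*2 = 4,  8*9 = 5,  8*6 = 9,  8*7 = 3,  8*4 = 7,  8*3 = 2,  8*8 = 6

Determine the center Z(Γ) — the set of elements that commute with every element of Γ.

An element z is central iff its row equals its column in the table.
For 8: 8*4 = 7 ≠ 2 = 4*8, so 8 ∉ Z.
Checking each element this way leaves Z(Γ) = {5, 6}.

{5, 6}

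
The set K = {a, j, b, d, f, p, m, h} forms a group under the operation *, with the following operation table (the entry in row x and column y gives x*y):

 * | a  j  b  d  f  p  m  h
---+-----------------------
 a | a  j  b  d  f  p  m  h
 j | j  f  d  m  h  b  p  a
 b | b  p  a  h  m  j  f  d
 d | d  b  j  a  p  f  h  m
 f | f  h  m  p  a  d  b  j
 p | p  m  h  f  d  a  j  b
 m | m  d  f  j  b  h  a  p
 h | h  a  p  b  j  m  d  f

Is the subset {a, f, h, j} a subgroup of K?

Yes

{a, f, h, j} contains the identity a.
Checking products: every product of two elements of {a, f, h, j} (read from the table) lies in {a, f, h, j}, so the set is closed.
In a finite group, a nonempty closed subset is a subgroup. So {a, f, h, j} ≤ K.
(Structurally, K here is isomorphic to the dihedral group D_4.)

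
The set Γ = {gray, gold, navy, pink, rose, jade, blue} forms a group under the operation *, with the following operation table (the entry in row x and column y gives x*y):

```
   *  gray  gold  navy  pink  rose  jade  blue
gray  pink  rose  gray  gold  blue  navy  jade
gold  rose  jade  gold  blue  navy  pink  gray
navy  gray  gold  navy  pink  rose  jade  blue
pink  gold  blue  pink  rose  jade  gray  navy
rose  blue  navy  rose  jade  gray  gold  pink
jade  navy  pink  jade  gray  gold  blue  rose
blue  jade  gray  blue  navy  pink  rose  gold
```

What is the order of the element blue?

The identity element is navy (its row matches the header).
blue^1 = blue
blue^2 = blue*blue = gold
blue^3 = gold*blue = gray
blue^4 = gray*blue = jade
blue^5 = jade*blue = rose
blue^6 = rose*blue = pink
blue^7 = pink*blue = navy
The first power of blue equal to the identity is blue^7, so ord(blue) = 7.
(Structurally, Γ here is isomorphic to the cyclic group Z_7.)

7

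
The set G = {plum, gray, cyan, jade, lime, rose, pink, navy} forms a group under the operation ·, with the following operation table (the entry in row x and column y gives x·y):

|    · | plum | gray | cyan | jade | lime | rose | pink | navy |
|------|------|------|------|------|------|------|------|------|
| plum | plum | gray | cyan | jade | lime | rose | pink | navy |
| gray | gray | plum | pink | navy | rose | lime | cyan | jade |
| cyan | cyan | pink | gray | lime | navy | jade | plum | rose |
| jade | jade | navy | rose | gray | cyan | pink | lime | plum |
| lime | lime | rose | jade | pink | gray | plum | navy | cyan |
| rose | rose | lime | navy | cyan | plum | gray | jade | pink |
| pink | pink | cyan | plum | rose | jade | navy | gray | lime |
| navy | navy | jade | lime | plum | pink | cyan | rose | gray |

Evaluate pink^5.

pink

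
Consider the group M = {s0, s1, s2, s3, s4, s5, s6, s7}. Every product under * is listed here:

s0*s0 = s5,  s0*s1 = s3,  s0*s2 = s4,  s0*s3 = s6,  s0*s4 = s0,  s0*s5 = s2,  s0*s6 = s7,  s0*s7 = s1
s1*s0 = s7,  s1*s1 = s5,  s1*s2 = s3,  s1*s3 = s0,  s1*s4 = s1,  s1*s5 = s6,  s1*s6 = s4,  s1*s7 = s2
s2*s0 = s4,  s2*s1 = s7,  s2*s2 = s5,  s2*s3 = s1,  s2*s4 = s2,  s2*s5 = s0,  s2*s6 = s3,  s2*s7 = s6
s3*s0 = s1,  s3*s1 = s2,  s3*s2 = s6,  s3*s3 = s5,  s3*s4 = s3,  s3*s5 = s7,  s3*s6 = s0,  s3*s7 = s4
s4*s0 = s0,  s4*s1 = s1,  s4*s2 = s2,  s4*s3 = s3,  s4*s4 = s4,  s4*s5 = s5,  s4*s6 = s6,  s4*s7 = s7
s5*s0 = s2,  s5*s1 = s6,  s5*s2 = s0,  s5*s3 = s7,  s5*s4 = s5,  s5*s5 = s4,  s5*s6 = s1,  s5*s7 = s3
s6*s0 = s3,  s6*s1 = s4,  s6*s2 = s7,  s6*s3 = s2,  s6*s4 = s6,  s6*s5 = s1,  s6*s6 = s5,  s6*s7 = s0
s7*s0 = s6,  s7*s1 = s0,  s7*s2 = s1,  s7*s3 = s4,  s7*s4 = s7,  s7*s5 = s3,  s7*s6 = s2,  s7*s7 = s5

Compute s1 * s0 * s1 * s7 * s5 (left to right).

s1 * s0 = s7
s7 * s1 = s0
s0 * s7 = s1
s1 * s5 = s6
(Structurally, M here is isomorphic to the quaternion group Q_8.)

s6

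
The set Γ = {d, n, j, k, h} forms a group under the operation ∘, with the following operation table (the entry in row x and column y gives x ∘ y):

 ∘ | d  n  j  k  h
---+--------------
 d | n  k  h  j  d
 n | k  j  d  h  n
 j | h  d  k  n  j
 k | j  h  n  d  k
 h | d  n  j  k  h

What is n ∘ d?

k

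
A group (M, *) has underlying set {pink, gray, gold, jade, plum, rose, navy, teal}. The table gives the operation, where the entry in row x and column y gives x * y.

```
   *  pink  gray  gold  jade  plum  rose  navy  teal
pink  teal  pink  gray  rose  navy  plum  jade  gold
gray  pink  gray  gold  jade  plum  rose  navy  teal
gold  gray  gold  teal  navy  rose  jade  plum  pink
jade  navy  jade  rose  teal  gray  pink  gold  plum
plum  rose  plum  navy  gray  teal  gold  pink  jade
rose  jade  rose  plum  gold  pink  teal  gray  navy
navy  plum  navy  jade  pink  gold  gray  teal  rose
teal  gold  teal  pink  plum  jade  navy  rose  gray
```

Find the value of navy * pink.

plum

Read row navy, column pink: navy * pink = plum.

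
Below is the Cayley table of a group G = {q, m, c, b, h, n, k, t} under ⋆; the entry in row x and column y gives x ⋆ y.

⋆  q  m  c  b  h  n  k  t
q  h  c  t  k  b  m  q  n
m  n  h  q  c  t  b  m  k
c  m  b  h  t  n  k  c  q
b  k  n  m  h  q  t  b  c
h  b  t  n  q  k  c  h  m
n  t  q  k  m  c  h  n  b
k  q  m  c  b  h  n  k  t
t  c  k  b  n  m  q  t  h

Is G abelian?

No

m ⋆ b = c but b ⋆ m = n.
Since m and b do not commute, G is not abelian.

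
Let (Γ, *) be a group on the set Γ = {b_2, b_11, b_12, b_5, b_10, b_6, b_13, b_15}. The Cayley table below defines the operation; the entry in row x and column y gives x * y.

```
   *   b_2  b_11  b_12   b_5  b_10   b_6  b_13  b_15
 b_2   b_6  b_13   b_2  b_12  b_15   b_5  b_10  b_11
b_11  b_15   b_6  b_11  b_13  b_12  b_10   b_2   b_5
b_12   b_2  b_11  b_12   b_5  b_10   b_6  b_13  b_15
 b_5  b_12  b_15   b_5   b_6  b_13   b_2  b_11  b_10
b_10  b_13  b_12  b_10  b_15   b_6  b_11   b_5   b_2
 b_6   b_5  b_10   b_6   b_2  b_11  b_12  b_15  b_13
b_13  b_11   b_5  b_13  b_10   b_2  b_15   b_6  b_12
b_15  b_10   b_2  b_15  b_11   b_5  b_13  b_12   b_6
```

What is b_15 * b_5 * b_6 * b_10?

b_6

b_15 * b_5 = b_11
b_11 * b_6 = b_10
b_10 * b_10 = b_6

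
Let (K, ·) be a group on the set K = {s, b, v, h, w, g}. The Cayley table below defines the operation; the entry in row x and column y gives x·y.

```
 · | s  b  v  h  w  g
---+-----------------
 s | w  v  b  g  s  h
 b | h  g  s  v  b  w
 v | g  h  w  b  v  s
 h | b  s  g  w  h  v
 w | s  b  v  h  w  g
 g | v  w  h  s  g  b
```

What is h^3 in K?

h^1 = h
h^2 = h·h = w
h^3 = w·h = h

h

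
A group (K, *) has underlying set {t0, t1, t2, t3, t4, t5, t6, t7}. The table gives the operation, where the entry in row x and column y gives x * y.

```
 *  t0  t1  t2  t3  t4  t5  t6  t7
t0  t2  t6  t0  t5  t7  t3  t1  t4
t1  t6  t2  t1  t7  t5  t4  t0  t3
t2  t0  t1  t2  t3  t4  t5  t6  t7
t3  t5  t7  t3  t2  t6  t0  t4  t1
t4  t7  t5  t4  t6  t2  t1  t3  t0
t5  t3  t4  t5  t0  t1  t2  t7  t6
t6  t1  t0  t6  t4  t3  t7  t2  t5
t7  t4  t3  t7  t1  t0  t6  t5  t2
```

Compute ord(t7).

2

The identity element is t2 (its row matches the header).
t7^1 = t7
t7^2 = t7 * t7 = t2
The first power of t7 equal to the identity is t7^2, so ord(t7) = 2.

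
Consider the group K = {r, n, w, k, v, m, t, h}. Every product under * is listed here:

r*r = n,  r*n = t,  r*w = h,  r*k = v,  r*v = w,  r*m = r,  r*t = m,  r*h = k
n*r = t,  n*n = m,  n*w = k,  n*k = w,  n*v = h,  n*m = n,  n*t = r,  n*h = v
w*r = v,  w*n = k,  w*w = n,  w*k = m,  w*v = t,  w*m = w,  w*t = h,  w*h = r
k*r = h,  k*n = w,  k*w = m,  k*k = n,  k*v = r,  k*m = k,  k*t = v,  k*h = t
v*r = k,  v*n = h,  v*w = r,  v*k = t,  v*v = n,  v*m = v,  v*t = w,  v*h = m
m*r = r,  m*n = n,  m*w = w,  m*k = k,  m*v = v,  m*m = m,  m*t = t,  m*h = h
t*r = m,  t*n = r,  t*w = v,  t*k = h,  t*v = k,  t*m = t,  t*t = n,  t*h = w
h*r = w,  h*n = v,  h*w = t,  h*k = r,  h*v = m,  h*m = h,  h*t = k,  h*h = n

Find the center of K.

{m, n}

An element z is central iff its row equals its column in the table.
For h: h * w = t ≠ r = w * h, so h ∉ Z.
Checking each element this way leaves Z(K) = {m, n}.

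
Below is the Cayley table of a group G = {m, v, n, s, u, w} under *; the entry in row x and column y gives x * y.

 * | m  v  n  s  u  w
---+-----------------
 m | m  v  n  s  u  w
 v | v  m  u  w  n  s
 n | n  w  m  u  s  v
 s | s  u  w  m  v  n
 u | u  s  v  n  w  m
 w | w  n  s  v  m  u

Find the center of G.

{m}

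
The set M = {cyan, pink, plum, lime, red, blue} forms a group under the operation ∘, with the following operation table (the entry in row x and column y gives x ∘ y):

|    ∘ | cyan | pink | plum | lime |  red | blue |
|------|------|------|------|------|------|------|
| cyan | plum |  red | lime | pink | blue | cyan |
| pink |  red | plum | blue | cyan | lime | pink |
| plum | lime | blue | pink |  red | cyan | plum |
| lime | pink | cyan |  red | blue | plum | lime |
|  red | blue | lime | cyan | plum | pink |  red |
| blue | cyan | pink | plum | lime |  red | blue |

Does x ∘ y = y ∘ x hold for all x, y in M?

Check whether the table is symmetric across its main diagonal.
Every entry (row x, col y) equals the entry (row y, col x), so M is abelian.

Yes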